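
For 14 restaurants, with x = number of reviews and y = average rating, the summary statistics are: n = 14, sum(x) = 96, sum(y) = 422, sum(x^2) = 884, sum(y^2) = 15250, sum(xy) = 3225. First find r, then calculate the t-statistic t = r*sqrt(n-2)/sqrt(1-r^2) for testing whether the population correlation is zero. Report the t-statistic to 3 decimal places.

Numerator: nΣxy − (Σx)(Σy) = 14·3225 − (96)(422) = 4638
Denominator: √[(nΣx²−(Σx)²)(nΣy²−(Σy)²)]
  nΣx²−(Σx)² = 14·884 − 9216 = 3160;  nΣy²−(Σy)² = 14·15250 − 178084 = 35416
  √(3160·35416) = √111914560 = 10578.9678
r = 4638 / 10578.9678 = 0.4384
t = r·√(n−2)/√(1−r²) = 0.4384·√12 / √(1−0.192195) = 1.518662 / 0.898780 = 1.690

1.690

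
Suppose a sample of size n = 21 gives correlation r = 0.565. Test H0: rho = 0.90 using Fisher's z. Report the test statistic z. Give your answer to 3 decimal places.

Fisher z: atanh(0.565) = 0.640148, atanh(0.90) = 1.472219
z = (z_r − z_0)·√(n−3) = (0.640148 − 1.472219)·√18 = -0.832071 · 4.242641 = -3.530

-3.530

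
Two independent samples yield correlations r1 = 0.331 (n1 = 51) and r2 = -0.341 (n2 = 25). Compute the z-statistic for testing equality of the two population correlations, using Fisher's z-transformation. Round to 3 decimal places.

z1 = atanh(0.331) = 0.343951,  z2 = atanh(-0.341) = -0.355224
SE = √(1/(n1−3) + 1/(n2−3)) = √(1/48 + 1/22) = √(0.0208333 + 0.0454545) = √0.0662878 = 0.257464
z = (z1 − z2)/SE = (0.343951 − (-0.355224)) / 0.257464 = 0.699175 / 0.257464 = 2.716

2.716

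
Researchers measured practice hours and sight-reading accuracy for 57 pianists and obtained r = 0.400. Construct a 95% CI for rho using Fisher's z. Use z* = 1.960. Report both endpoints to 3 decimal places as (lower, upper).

z_r = atanh(0.400) = 0.423649;  SE = 1/√(n−3) = 1/√54 = 0.136083
z-limits: 0.423649 ± 1.960·0.136083 = 0.423649 ± 0.266723 = [0.156926, 0.690372]
ρ-limits: (tanh 0.156926, tanh 0.690372) = (0.156, 0.598)

(0.156, 0.598)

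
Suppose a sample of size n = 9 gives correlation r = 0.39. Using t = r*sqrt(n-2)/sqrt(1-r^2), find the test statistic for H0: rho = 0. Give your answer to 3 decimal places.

1.121

1 − r² = 1 − 0.1521 = 0.8479;  √(1−r²) = 0.920815
√(n−2) = √7 = 2.645751
t = r·√(n−2)/√(1−r²) = 0.39 · 2.645751 / 0.920815 = 1.121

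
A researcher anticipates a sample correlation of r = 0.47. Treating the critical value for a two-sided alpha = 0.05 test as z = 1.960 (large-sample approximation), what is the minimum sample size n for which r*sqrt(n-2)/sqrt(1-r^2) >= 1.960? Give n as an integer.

16

r√(n−2)/√(1−r²) ≥ 1.960  ⇔  n−2 ≥ (1.960)²·(1−r²)/r²
(1−r²)/r² = (1−0.2209)/0.2209 = 3.5269
n ≥ 2 + 3.8416·3.5269 = 2 + 13.5489 = 15.5489
⌈15.5489⌉ = 16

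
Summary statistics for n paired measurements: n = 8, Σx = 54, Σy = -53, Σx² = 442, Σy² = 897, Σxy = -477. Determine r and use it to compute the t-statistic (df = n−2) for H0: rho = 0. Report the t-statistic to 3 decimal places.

Numerator: nΣxy − (Σx)(Σy) = 8·(-477) − (54)(-53) = -954
Denominator: √[(nΣx²−(Σx)²)(nΣy²−(Σy)²)]
  nΣx²−(Σx)² = 8·442 − 2916 = 620;  nΣy²−(Σy)² = 8·897 − 2809 = 4367
  √(620·4367) = √2707540 = 1645.4604
r = -954 / 1645.4604 = -0.5798
t = r·√(n−2)/√(1−r²) = -0.5798·√6 / √(1−0.336168) = -1.420214 / 0.814759 = -1.743

-1.743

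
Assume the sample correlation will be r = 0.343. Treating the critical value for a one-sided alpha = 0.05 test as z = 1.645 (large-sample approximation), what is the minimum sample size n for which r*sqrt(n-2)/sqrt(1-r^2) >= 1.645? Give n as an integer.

23

Need r·√(n−2)/√(1−r²) ≥ 1.645
√(n−2) ≥ 1.645·√(1−0.117649) / 0.343 = 1.645·0.939335 / 0.343 = 4.5050
n−2 ≥ 20.2950  ⇒  n ≥ 22.2950
Smallest integer n = 23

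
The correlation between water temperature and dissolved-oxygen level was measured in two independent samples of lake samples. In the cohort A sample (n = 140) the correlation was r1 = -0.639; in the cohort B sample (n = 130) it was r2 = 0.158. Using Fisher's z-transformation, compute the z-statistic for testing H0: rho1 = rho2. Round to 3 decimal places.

-7.435

Fisher z-transforms: z1 = atanh(-0.639) = -0.756482, z2 = atanh(0.158) = 0.159335; difference d = -0.915817
Var(d) = 1/137 + 1/127 = 0.0072993 + 0.0078740 = 0.0151733
z = d/√Var(d) = -0.915817 / √0.0151733 = -0.915817 / 0.123180 = -7.435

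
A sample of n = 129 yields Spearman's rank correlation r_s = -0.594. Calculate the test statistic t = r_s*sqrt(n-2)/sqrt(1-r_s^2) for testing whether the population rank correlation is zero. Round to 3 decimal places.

-8.321

t = r_s·√(n−2) / √(1−r_s²) with r_s = -0.594, n = 129
  = -0.594·√127 / √(1 − 0.352836)
  = -0.594·11.269428 / 0.804465
  = -6.694040 / 0.804465 = -8.321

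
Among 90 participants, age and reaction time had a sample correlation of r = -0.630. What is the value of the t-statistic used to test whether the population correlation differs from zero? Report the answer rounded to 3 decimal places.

-7.610

t = r·√(n−2) / √(1−r²) with r = -0.630, n = 90
  = -0.630·√88 / √(1 − 0.396900)
  = -0.630·9.380832 / 0.776595
  = -5.909924 / 0.776595 = -7.610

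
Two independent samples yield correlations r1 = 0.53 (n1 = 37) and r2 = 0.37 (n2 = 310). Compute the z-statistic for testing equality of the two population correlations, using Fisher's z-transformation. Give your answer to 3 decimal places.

Fisher z-transforms: z1 = atanh(0.53) = 0.590145, z2 = atanh(0.37) = 0.388423; difference d = 0.201722
Var(d) = 1/34 + 1/307 = 0.0294118 + 0.0032573 = 0.0326691
z = d/√Var(d) = 0.201722 / √0.0326691 = 0.201722 / 0.180746 = 1.116

1.116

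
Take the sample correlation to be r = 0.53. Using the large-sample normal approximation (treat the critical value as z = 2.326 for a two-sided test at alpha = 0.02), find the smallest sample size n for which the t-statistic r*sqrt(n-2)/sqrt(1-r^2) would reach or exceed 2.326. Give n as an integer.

16

Need r·√(n−2)/√(1−r²) ≥ 2.326
√(n−2) ≥ 2.326·√(1−0.2809) / 0.53 = 2.326·0.847998 / 0.53 = 3.7216
n−2 ≥ 13.8503  ⇒  n ≥ 15.8503
Smallest integer n = 16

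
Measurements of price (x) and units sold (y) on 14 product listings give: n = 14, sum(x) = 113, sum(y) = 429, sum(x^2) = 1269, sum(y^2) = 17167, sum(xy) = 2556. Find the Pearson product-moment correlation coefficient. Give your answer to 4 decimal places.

Numerator: nΣxy − (Σx)(Σy) = 14·2556 − (113)(429) = -12693
Denominator: √[(nΣx²−(Σx)²)(nΣy²−(Σy)²)]
  nΣx²−(Σx)² = 14·1269 − 12769 = 4997;  nΣy²−(Σy)² = 14·17167 − 184041 = 56297
  √(4997·56297) = √281316109 = 16772.4807
r = -12693 / 16772.4807 = -0.7568

-0.7568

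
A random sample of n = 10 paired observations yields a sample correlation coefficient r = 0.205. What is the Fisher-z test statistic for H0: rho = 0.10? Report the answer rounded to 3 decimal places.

0.285

Fisher z: atanh(0.205) = 0.207946, atanh(0.10) = 0.100335
z = (z_r − z_0)·√(n−3) = (0.207946 − 0.100335)·√7 = 0.107611 · 2.645751 = 0.285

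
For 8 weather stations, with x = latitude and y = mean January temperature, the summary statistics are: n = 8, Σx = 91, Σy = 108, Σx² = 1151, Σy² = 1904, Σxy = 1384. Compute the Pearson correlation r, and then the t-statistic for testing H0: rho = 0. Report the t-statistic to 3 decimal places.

Numerator: nΣxy − (Σx)(Σy) = 8·1384 − (91)(108) = 1244
Denominator: √[(nΣx²−(Σx)²)(nΣy²−(Σy)²)]
  nΣx²−(Σx)² = 8·1151 − 8281 = 927;  nΣy²−(Σy)² = 8·1904 − 11664 = 3568
  √(927·3568) = √3307536 = 1818.6632
r = 1244 / 1818.6632 = 0.6840
t = r·√(n−2)/√(1−r²) = 0.6840·√6 / √(1−0.467856) = 1.675451 / 0.729482 = 2.297

2.297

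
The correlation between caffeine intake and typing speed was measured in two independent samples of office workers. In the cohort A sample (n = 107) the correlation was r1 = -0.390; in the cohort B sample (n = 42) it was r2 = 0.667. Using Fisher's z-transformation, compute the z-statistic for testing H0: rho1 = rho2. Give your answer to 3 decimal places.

Fisher z-transforms: z1 = atanh(-0.390) = -0.411800, z2 = atanh(0.667) = 0.805319; difference d = -1.217119
Var(d) = 1/104 + 1/39 = 0.0096154 + 0.0256410 = 0.0352564
z = d/√Var(d) = -1.217119 / √0.0352564 = -1.217119 / 0.187767 = -6.482

-6.482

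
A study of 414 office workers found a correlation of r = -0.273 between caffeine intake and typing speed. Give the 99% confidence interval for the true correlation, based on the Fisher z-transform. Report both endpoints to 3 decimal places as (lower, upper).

z_r = atanh(-0.273) = -0.280103;  SE = 1/√(n−3) = 1/√411 = 0.049326
z-limits: -0.280103 ± 2.576·0.049326 = -0.280103 ± 0.127064 = [-0.407167, -0.153039]
ρ-limits: (tanh -0.407167, tanh -0.153039) = (-0.386, -0.152)

(-0.386, -0.152)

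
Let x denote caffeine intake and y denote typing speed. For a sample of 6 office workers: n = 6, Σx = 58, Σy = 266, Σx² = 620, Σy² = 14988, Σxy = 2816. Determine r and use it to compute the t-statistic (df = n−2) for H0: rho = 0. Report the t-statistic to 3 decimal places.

S_xy = nΣxy − ΣxΣy = 6·2816 − 58·266 = 16896 − 15428 = 1468
S_xx = nΣx² − (Σx)² = 6·620 − 58² = 3720 − 3364 = 356
S_yy = nΣy² − (Σy)² = 6·14988 − 266² = 89928 − 70756 = 19172
r = S_xy / √(S_xx·S_yy) = 1468 / √(356·19172) = 1468 / √6825232 = 1468 / 2612.5145 = 0.5619
t = r·√(n−2)/√(1−r²) = 0.5619·√4 / √(1−0.315732) = 1.123800 / 0.827205 = 1.359

1.359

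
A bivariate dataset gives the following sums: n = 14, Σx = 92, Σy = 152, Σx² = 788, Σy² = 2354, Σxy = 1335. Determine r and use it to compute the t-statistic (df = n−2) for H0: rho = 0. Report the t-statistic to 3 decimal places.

9.180

S_xy = nΣxy − ΣxΣy = 14·1335 − 92·152 = 18690 − 13984 = 4706
S_xx = nΣx² − (Σx)² = 14·788 − 92² = 11032 − 8464 = 2568
S_yy = nΣy² − (Σy)² = 14·2354 − 152² = 32956 − 23104 = 9852
r = S_xy / √(S_xx·S_yy) = 4706 / √(2568·9852) = 4706 / √25299936 = 4706 / 5029.9042 = 0.9356
t = r·√(n−2)/√(1−r²) = 0.9356·√12 / √(1−0.875347) = 3.241013 / 0.353062 = 9.180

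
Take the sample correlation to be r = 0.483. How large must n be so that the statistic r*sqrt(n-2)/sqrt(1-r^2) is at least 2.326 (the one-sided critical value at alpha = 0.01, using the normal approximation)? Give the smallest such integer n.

Need r·√(n−2)/√(1−r²) ≥ 2.326
√(n−2) ≥ 2.326·√(1−0.233289) / 0.483 = 2.326·0.875620 / 0.483 = 4.2168
n−2 ≥ 17.7814  ⇒  n ≥ 19.7814
Smallest integer n = 20

20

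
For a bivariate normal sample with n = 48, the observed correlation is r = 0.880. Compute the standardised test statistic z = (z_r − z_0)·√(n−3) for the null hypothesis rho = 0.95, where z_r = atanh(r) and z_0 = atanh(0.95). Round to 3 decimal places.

-3.059

Fisher z: atanh(0.880) = 1.375768, atanh(0.95) = 1.831781
z = (z_r − z_0)·√(n−3) = (1.375768 − 1.831781)·√45 = -0.456013 · 6.708204 = -3.059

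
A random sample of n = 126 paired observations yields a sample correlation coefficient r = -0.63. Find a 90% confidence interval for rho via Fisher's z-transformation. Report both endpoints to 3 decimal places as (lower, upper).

(-0.711, -0.532)

Fisher z: z_r = atanh(r) = ½·ln((1+(-0.63))/(1−(-0.63))) = -0.741416
SE(z) = 1/√(n−3) = 1/√123 = 0.090167
90% ⇒ z* = 1.645; margin = 1.645·0.090167 = 0.148325
CI on z-scale: (-0.889741, -0.593091)
Back-transform: tanh(-0.889741) = -0.711266, tanh(-0.593091) = -0.532115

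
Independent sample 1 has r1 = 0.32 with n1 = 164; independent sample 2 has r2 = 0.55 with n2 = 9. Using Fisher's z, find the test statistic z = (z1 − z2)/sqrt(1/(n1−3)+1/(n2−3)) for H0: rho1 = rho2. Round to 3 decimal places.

-0.690

z1 = atanh(0.32) = 0.331647,  z2 = atanh(0.55) = 0.618381
SE = √(1/(n1−3) + 1/(n2−3)) = √(1/161 + 1/6) = √(0.0062112 + 0.1666667) = √0.1728779 = 0.415786
z = (z1 − z2)/SE = (0.331647 − 0.618381) / 0.415786 = -0.286734 / 0.415786 = -0.690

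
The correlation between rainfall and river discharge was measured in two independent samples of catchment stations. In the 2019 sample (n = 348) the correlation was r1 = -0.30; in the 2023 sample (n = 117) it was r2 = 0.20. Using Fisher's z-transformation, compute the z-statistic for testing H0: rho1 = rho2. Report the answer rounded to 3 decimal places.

z1 = atanh(-0.30) = -0.309520,  z2 = atanh(0.20) = 0.202733
SE = √(1/(n1−3) + 1/(n2−3)) = √(1/345 + 1/114) = √(0.0028986 + 0.0087719) = √0.0116705 = 0.108030
z = (z1 − z2)/SE = (-0.309520 − 0.202733) / 0.108030 = -0.512253 / 0.108030 = -4.742

-4.742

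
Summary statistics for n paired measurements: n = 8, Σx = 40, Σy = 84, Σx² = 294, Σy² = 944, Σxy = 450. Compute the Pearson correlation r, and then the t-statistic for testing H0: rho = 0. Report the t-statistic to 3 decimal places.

1.047

Numerator: nΣxy − (Σx)(Σy) = 8·450 − (40)(84) = 240
Denominator: √[(nΣx²−(Σx)²)(nΣy²−(Σy)²)]
  nΣx²−(Σx)² = 8·294 − 1600 = 752;  nΣy²−(Σy)² = 8·944 − 7056 = 496
  √(752·496) = √372992 = 610.7307
r = 240 / 610.7307 = 0.3930
t = r·√(n−2)/√(1−r²) = 0.3930·√6 / √(1−0.154449) = 0.962649 / 0.919538 = 1.047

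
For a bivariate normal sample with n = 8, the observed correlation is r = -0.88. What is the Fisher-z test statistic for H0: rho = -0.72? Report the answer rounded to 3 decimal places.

Fisher z: atanh(-0.88) = -1.375768, atanh(-0.72) = -0.907645
z = (z_r − z_0)·√(n−3) = (-1.375768 − (-0.907645))·√5 = -0.468123 · 2.236068 = -1.047

-1.047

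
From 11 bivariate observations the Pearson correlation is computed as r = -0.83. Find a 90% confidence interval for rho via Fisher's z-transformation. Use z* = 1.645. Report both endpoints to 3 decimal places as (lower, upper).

z_r = atanh(-0.83) = -1.188136;  SE = 1/√(n−3) = 1/√8 = 0.353553
z-limits: -1.188136 ± 1.645·0.353553 = -1.188136 ± 0.581595 = [-1.769731, -0.606541]
ρ-limits: (tanh -1.769731, tanh -0.606541) = (-0.944, -0.542)

(-0.944, -0.542)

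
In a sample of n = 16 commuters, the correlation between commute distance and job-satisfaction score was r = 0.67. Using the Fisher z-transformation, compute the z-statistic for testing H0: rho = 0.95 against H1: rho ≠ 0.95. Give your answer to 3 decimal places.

z_r = atanh(0.67) = 0.810743,  z_0 = atanh(0.95) = 1.831781
SE = 1/√(n−3) = 1/√13 = 0.277350
z = (z_r − z_0)/SE = (0.810743 − 1.831781) / 0.277350 = -1.021038 / 0.277350 = -3.681

-3.681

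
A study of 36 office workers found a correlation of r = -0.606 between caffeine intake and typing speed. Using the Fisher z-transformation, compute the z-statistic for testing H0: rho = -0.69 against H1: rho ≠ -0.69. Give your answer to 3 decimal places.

0.835

z_r = atanh(-0.606) = -0.702575,  z_0 = atanh(-0.69) = -0.847956
SE = 1/√(n−3) = 1/√33 = 0.174078
z = (z_r − z_0)/SE = (-0.702575 − (-0.847956)) / 0.174078 = 0.145381 / 0.174078 = 0.835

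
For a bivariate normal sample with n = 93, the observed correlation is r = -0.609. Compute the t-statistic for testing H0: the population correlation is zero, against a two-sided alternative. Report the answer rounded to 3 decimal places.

1 − r² = 1 − 0.370881 = 0.629119;  √(1−r²) = 0.793170
√(n−2) = √91 = 9.539392
t = r·√(n−2)/√(1−r²) = -0.609 · 9.539392 / 0.793170 = -7.324

-7.324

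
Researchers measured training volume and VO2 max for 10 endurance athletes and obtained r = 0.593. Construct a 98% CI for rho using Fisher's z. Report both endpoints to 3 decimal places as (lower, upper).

(-0.194, 0.916)

z_r = atanh(0.593) = 0.682281;  SE = 1/√(n−3) = 1/√7 = 0.377964
z-limits: 0.682281 ± 2.326·0.377964 = 0.682281 ± 0.879144 = [-0.196863, 1.561425]
ρ-limits: (tanh -0.196863, tanh 1.561425) = (-0.194, 0.916)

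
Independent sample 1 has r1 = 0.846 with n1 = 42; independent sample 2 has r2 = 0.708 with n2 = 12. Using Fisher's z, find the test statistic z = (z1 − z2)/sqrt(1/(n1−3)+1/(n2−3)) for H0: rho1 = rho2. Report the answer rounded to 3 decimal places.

z1 = atanh(0.846) = 1.241912,  z2 = atanh(0.708) = 0.883162
SE = √(1/(n1−3) + 1/(n2−3)) = √(1/39 + 1/9) = √(0.0256410 + 0.1111111) = √0.1367521 = 0.369800
z = (z1 − z2)/SE = (1.241912 − 0.883162) / 0.369800 = 0.358750 / 0.369800 = 0.970

0.970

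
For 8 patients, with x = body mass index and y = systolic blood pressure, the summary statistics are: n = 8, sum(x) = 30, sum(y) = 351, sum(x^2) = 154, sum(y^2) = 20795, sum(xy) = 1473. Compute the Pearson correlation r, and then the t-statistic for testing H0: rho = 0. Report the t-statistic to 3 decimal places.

Numerator: nΣxy − (Σx)(Σy) = 8·1473 − (30)(351) = 1254
Denominator: √[(nΣx²−(Σx)²)(nΣy²−(Σy)²)]
  nΣx²−(Σx)² = 8·154 − 900 = 332;  nΣy²−(Σy)² = 8·20795 − 123201 = 43159
  √(332·43159) = √14328788 = 3785.3386
r = 1254 / 3785.3386 = 0.3313
t = r·√(n−2)/√(1−r²) = 0.3313·√6 / √(1−0.109760) = 0.811516 / 0.943525 = 0.860

0.860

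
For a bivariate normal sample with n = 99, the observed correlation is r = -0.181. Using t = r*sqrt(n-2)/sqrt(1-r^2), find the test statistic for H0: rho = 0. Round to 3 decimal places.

-1.813

t = r·√(n−2) / √(1−r²) with r = -0.181, n = 99
  = -0.181·√97 / √(1 − 0.032761)
  = -0.181·9.848858 / 0.983483
  = -1.782643 / 0.983483 = -1.813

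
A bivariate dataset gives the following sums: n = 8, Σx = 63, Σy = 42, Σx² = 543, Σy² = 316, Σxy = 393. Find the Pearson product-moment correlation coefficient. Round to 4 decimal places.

0.9304

Numerator: nΣxy − (Σx)(Σy) = 8·393 − (63)(42) = 498
Denominator: √[(nΣx²−(Σx)²)(nΣy²−(Σy)²)]
  nΣx²−(Σx)² = 8·543 − 3969 = 375;  nΣy²−(Σy)² = 8·316 − 1764 = 764
  √(375·764) = √286500 = 535.2569
r = 498 / 535.2569 = 0.9304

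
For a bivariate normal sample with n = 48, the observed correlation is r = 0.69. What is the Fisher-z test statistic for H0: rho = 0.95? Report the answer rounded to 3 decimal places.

-6.600

Fisher z: atanh(0.69) = 0.847956, atanh(0.95) = 1.831781
z = (z_r − z_0)·√(n−3) = (0.847956 − 1.831781)·√45 = -0.983825 · 6.708204 = -6.600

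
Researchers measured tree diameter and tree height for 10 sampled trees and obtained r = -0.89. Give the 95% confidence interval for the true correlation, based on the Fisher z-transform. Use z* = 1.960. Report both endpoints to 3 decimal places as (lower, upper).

z_r = atanh(-0.89) = -1.421926;  SE = 1/√(n−3) = 1/√7 = 0.377964
z-limits: -1.421926 ± 1.960·0.377964 = -1.421926 ± 0.740809 = [-2.162735, -0.681117]
ρ-limits: (tanh -2.162735, tanh -0.681117) = (-0.974, -0.592)

(-0.974, -0.592)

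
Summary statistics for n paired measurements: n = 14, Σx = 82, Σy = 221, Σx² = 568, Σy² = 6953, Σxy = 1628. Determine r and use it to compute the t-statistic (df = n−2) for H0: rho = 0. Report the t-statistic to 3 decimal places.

2.633

Numerator: nΣxy − (Σx)(Σy) = 14·1628 − (82)(221) = 4670
Denominator: √[(nΣx²−(Σx)²)(nΣy²−(Σy)²)]
  nΣx²−(Σx)² = 14·568 − 6724 = 1228;  nΣy²−(Σy)² = 14·6953 − 48841 = 48501
  √(1228·48501) = √59559228 = 7717.4625
r = 4670 / 7717.4625 = 0.6051
t = r·√(n−2)/√(1−r²) = 0.6051·√12 / √(1−0.366146) = 2.096128 / 0.796149 = 2.633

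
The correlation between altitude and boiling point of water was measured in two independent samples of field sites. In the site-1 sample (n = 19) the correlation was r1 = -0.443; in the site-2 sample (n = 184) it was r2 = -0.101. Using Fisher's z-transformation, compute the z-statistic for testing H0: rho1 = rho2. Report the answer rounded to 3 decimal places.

z1 = atanh(-0.443) = -0.475957,  z2 = atanh(-0.101) = -0.101346
SE = √(1/(n1−3) + 1/(n2−3)) = √(1/16 + 1/181) = √(0.0625000 + 0.0055249) = √0.0680249 = 0.260816
z = (z1 − z2)/SE = (-0.475957 − (-0.101346)) / 0.260816 = -0.374611 / 0.260816 = -1.436

-1.436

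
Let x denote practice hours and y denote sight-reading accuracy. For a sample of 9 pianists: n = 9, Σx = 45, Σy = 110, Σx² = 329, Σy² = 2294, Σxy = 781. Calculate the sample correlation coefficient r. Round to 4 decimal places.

0.7351

S_xy = nΣxy − ΣxΣy = 9·781 − 45·110 = 7029 − 4950 = 2079
S_xx = nΣx² − (Σx)² = 9·329 − 45² = 2961 − 2025 = 936
S_yy = nΣy² − (Σy)² = 9·2294 − 110² = 20646 − 12100 = 8546
r = S_xy / √(S_xx·S_yy) = 2079 / √(936·8546) = 2079 / √7999056 = 2079 / 2828.2602 = 0.7351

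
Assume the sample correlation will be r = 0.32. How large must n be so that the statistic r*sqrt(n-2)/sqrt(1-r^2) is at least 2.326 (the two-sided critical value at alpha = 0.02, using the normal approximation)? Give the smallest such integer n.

50

r√(n−2)/√(1−r²) ≥ 2.326  ⇔  n−2 ≥ (2.326)²·(1−r²)/r²
(1−r²)/r² = (1−0.1024)/0.1024 = 8.7656
n ≥ 2 + 5.410276·8.7656 = 2 + 47.4243 = 49.4243
⌈49.4243⌉ = 50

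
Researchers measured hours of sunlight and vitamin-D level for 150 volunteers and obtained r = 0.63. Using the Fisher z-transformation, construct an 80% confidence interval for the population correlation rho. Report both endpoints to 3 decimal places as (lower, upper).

(0.562, 0.690)

z_r = atanh(0.63) = 0.741416;  SE = 1/√(n−3) = 1/√147 = 0.082479
z-limits: 0.741416 ± 1.282·0.082479 = 0.741416 ± 0.105738 = [0.635678, 0.847154]
ρ-limits: (tanh 0.635678, tanh 0.847154) = (0.562, 0.690)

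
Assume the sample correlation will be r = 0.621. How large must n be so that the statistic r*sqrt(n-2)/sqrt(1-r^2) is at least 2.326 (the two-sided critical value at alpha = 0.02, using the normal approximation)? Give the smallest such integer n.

Need r·√(n−2)/√(1−r²) ≥ 2.326
√(n−2) ≥ 2.326·√(1−0.385641) / 0.621 = 2.326·0.783811 / 0.621 = 2.9358
n−2 ≥ 8.6189  ⇒  n ≥ 10.6189
Smallest integer n = 11

11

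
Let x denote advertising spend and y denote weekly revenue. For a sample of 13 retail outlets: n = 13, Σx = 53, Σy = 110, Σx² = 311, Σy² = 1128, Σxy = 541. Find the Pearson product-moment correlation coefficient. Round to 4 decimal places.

0.6763

S_xy = nΣxy − ΣxΣy = 13·541 − 53·110 = 7033 − 5830 = 1203
S_xx = nΣx² − (Σx)² = 13·311 − 53² = 4043 − 2809 = 1234
S_yy = nΣy² − (Σy)² = 13·1128 − 110² = 14664 − 12100 = 2564
r = S_xy / √(S_xx·S_yy) = 1203 / √(1234·2564) = 1203 / √3163976 = 1203 / 1778.7569 = 0.6763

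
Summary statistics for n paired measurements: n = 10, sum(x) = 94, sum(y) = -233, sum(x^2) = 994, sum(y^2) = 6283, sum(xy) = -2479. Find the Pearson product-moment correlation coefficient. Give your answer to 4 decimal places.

-0.9405

S_xy = nΣxy − ΣxΣy = 10·(-2479) − 94·(-233) = -24790 − (-21902) = -2888
S_xx = nΣx² − (Σx)² = 10·994 − 94² = 9940 − 8836 = 1104
S_yy = nΣy² − (Σy)² = 10·6283 − (-233)² = 62830 − 54289 = 8541
r = S_xy / √(S_xx·S_yy) = -2888 / √(1104·8541) = -2888 / √9429264 = -2888 / 3070.7107 = -0.9405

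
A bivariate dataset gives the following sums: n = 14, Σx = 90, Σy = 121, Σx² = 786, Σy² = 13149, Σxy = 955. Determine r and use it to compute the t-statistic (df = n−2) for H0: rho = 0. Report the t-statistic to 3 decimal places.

Numerator: nΣxy − (Σx)(Σy) = 14·955 − (90)(121) = 2480
Denominator: √[(nΣx²−(Σx)²)(nΣy²−(Σy)²)]
  nΣx²−(Σx)² = 14·786 − 8100 = 2904;  nΣy²−(Σy)² = 14·13149 − 14641 = 169445
  √(2904·169445) = √492068280 = 22182.6121
r = 2480 / 22182.6121 = 0.1118
t = r·√(n−2)/√(1−r²) = 0.1118·√12 / √(1−0.012499) = 0.387287 / 0.993731 = 0.390

0.390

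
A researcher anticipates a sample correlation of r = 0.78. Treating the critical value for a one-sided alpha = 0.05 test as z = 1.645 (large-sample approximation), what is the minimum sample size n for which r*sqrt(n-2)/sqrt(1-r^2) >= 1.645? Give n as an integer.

4

Need r·√(n−2)/√(1−r²) ≥ 1.645
√(n−2) ≥ 1.645·√(1−0.6084) / 0.78 = 1.645·0.625780 / 0.78 = 1.3198
n−2 ≥ 1.7419  ⇒  n ≥ 3.7419
Smallest integer n = 4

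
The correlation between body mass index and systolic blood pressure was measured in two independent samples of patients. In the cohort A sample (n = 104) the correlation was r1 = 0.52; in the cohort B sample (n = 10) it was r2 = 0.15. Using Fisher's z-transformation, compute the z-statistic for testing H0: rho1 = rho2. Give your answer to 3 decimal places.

1.088

Fisher z-transforms: z1 = atanh(0.52) = 0.576340, z2 = atanh(0.15) = 0.151140; difference d = 0.425200
Var(d) = 1/101 + 1/7 = 0.0099010 + 0.1428571 = 0.1527581
z = d/√Var(d) = 0.425200 / √0.1527581 = 0.425200 / 0.390843 = 1.088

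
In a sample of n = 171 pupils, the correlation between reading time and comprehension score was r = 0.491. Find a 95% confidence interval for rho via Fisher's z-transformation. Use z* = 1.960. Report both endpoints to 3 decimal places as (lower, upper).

(0.368, 0.597)

z_r = atanh(0.491) = 0.537377;  SE = 1/√(n−3) = 1/√168 = 0.077152
z-limits: 0.537377 ± 1.960·0.077152 = 0.537377 ± 0.151218 = [0.386159, 0.688595]
ρ-limits: (tanh 0.386159, tanh 0.688595) = (0.368, 0.597)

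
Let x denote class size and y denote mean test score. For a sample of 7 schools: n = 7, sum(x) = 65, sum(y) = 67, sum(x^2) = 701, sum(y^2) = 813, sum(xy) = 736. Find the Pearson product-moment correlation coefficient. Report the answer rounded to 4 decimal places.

0.8803

Numerator: nΣxy − (Σx)(Σy) = 7·736 − (65)(67) = 797
Denominator: √[(nΣx²−(Σx)²)(nΣy²−(Σy)²)]
  nΣx²−(Σx)² = 7·701 − 4225 = 682;  nΣy²−(Σy)² = 7·813 − 4489 = 1202
  √(682·1202) = √819764 = 905.4082
r = 797 / 905.4082 = 0.8803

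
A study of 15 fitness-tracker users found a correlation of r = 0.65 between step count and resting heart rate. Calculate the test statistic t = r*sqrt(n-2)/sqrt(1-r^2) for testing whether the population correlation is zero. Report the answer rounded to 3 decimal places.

3.084

t = r·√(n−2) / √(1−r²) with r = 0.65, n = 15
  = 0.65·√13 / √(1 − 0.4225)
  = 0.65·3.605551 / 0.759934
  = 2.343608 / 0.759934 = 3.084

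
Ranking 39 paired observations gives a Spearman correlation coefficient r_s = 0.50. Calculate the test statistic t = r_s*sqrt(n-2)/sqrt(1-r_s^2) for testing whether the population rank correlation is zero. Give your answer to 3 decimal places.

t = r_s·√(n−2) / √(1−r_s²) with r_s = 0.50, n = 39
  = 0.50·√37 / √(1 − 0.2500)
  = 0.50·6.082763 / 0.866025
  = 3.041381 / 0.866025 = 3.512

3.512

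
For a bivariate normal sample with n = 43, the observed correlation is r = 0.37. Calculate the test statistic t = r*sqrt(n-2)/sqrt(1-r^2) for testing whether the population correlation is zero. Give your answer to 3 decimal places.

2.550

t = r·√(n−2) / √(1−r²) with r = 0.37, n = 43
  = 0.37·√41 / √(1 − 0.1369)
  = 0.37·6.403124 / 0.929032
  = 2.369156 / 0.929032 = 2.550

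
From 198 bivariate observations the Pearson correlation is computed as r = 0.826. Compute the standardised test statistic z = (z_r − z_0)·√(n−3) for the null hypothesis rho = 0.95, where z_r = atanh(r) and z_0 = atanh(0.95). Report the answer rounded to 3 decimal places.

z_r = atanh(0.826) = 1.175414,  z_0 = atanh(0.95) = 1.831781
SE = 1/√(n−3) = 1/√195 = 0.071611
z = (z_r − z_0)/SE = (1.175414 − 1.831781) / 0.071611 = -0.656367 / 0.071611 = -9.166

-9.166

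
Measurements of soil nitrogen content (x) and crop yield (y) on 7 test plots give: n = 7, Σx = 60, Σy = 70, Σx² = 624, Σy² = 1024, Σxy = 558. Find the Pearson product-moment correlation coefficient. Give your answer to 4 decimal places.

S_xy = nΣxy − ΣxΣy = 7·558 − 60·70 = 3906 − 4200 = -294
S_xx = nΣx² − (Σx)² = 7·624 − 60² = 4368 − 3600 = 768
S_yy = nΣy² − (Σy)² = 7·1024 − 70² = 7168 − 4900 = 2268
r = S_xy / √(S_xx·S_yy) = -294 / √(768·2268) = -294 / √1741824 = -294 / 1319.7818 = -0.2228

-0.2228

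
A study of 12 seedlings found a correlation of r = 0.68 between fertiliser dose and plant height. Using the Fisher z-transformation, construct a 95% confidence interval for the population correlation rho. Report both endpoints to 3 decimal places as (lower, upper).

(0.174, 0.902)

z_r = atanh(0.68) = 0.829114;  SE = 1/√(n−3) = 1/√9 = 0.333333
z-limits: 0.829114 ± 1.960·0.333333 = 0.829114 ± 0.653333 = [0.175781, 1.482447]
ρ-limits: (tanh 0.175781, tanh 1.482447) = (0.174, 0.902)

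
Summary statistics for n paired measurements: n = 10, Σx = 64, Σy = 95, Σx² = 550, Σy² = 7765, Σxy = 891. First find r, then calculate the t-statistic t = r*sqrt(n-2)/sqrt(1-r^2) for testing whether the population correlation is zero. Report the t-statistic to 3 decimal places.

0.852

Numerator: nΣxy − (Σx)(Σy) = 10·891 − (64)(95) = 2830
Denominator: √[(nΣx²−(Σx)²)(nΣy²−(Σy)²)]
  nΣx²−(Σx)² = 10·550 − 4096 = 1404;  nΣy²−(Σy)² = 10·7765 − 9025 = 68625
  √(1404·68625) = √96349500 = 9815.7781
r = 2830 / 9815.7781 = 0.2883
t = r·√(n−2)/√(1−r²) = 0.2883·√8 / √(1−0.083117) = 0.815436 / 0.957540 = 0.852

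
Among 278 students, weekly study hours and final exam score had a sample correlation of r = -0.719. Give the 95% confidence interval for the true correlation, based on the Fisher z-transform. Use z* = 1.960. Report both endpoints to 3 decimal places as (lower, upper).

z_r = atanh(-0.719) = -0.905572;  SE = 1/√(n−3) = 1/√275 = 0.060302
z-limits: -0.905572 ± 1.960·0.060302 = -0.905572 ± 0.118192 = [-1.023764, -0.787380]
ρ-limits: (tanh -1.023764, tanh -0.787380) = (-0.771, -0.657)

(-0.771, -0.657)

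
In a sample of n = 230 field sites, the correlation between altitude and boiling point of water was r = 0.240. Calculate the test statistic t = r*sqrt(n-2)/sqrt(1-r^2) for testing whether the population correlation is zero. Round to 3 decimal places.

t = r·√(n−2) / √(1−r²) with r = 0.240, n = 230
  = 0.240·√228 / √(1 − 0.057600)
  = 0.240·15.099669 / 0.970773
  = 3.623921 / 0.970773 = 3.733

3.733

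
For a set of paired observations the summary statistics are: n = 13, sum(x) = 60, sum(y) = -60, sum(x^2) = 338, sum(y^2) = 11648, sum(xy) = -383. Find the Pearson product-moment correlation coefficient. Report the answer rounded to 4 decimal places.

-0.1273

S_xy = nΣxy − ΣxΣy = 13·(-383) − 60·(-60) = -4979 − (-3600) = -1379
S_xx = nΣx² − (Σx)² = 13·338 − 60² = 4394 − 3600 = 794
S_yy = nΣy² − (Σy)² = 13·11648 − (-60)² = 151424 − 3600 = 147824
r = S_xy / √(S_xx·S_yy) = -1379 / √(794·147824) = -1379 / √117372256 = -1379 / 10833.8477 = -0.1273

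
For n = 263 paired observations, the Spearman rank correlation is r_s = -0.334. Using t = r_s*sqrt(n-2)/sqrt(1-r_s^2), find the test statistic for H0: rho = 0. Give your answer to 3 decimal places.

-5.725

1 − r_s² = 1 − 0.111556 = 0.888444;  √(1−r_s²) = 0.942573
√(n−2) = √261 = 16.155494
t = r_s·√(n−2)/√(1−r_s²) = -0.334 · 16.155494 / 0.942573 = -5.725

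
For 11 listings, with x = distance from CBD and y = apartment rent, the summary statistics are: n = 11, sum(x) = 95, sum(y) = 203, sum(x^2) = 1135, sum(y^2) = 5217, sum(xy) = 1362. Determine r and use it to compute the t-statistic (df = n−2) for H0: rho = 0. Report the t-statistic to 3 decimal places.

-2.109

Numerator: nΣxy − (Σx)(Σy) = 11·1362 − (95)(203) = -4303
Denominator: √[(nΣx²−(Σx)²)(nΣy²−(Σy)²)]
  nΣx²−(Σx)² = 11·1135 − 9025 = 3460;  nΣy²−(Σy)² = 11·5217 − 41209 = 16178
  √(3460·16178) = √55975880 = 7481.7030
r = -4303 / 7481.7030 = -0.5751
t = r·√(n−2)/√(1−r²) = -0.5751·√9 / √(1−0.330740) = -1.725300 / 0.818083 = -2.109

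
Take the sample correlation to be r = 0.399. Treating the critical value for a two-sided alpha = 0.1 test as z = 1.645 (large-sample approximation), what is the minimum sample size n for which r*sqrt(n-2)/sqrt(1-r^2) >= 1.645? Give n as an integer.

17

Need r·√(n−2)/√(1−r²) ≥ 1.645
√(n−2) ≥ 1.645·√(1−0.159201) / 0.399 = 1.645·0.916951 / 0.399 = 3.7804
n−2 ≥ 14.2914  ⇒  n ≥ 16.2914
Smallest integer n = 17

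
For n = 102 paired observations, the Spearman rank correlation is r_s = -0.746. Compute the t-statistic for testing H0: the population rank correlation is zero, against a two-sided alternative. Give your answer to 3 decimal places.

-11.202

t = r_s·√(n−2) / √(1−r_s²) with r_s = -0.746, n = 102
  = -0.746·√100 / √(1 − 0.556516)
  = -0.746·10.000000 / 0.665946
  = -7.460000 / 0.665946 = -11.202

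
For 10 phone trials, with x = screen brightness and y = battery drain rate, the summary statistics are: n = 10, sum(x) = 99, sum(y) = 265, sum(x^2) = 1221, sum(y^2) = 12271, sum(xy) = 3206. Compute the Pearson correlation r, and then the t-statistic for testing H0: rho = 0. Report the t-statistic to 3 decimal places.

1.713

S_xy = nΣxy − ΣxΣy = 10·3206 − 99·265 = 32060 − 26235 = 5825
S_xx = nΣx² − (Σx)² = 10·1221 − 99² = 12210 − 9801 = 2409
S_yy = nΣy² − (Σy)² = 10·12271 − 265² = 122710 − 70225 = 52485
r = S_xy / √(S_xx·S_yy) = 5825 / √(2409·52485) = 5825 / √126436365 = 5825 / 11244.3926 = 0.5180
t = r·√(n−2)/√(1−r²) = 0.5180·√8 / √(1−0.268324) = 1.465125 / 0.855381 = 1.713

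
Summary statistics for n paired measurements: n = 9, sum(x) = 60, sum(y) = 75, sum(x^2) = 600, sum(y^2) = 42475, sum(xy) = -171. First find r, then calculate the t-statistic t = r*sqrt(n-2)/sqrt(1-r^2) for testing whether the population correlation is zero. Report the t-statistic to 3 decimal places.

S_xy = nΣxy − ΣxΣy = 9·(-171) − 60·75 = -1539 − 4500 = -6039
S_xx = nΣx² − (Σx)² = 9·600 − 60² = 5400 − 3600 = 1800
S_yy = nΣy² − (Σy)² = 9·42475 − 75² = 382275 − 5625 = 376650
r = S_xy / √(S_xx·S_yy) = -6039 / √(1800·376650) = -6039 / √677970000 = -6039 / 26037.8571 = -0.2319
t = r·√(n−2)/√(1−r²) = -0.2319·√7 / √(1−0.053778) = -0.613550 / 0.972739 = -0.631

-0.631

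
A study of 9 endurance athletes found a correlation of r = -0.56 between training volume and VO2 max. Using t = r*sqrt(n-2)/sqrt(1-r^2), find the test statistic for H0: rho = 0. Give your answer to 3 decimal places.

1 − r² = 1 − 0.3136 = 0.6864;  √(1−r²) = 0.828493
√(n−2) = √7 = 2.645751
t = r·√(n−2)/√(1−r²) = -0.56 · 2.645751 / 0.828493 = -1.788

-1.788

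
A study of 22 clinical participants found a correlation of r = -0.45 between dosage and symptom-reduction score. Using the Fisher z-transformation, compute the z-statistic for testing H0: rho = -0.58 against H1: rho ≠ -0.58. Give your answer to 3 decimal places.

0.775

z_r = atanh(-0.45) = -0.484700,  z_0 = atanh(-0.58) = -0.662463
SE = 1/√(n−3) = 1/√19 = 0.229416
z = (z_r − z_0)/SE = (-0.484700 − (-0.662463)) / 0.229416 = 0.177763 / 0.229416 = 0.775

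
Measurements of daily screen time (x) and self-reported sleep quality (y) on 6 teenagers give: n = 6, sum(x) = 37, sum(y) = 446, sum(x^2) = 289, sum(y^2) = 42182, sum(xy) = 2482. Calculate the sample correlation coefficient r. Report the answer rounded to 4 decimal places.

S_xy = nΣxy − ΣxΣy = 6·2482 − 37·446 = 14892 − 16502 = -1610
S_xx = nΣx² − (Σx)² = 6·289 − 37² = 1734 − 1369 = 365
S_yy = nΣy² − (Σy)² = 6·42182 − 446² = 253092 − 198916 = 54176
r = S_xy / √(S_xx·S_yy) = -1610 / √(365·54176) = -1610 / √19774240 = -1610 / 4446.8236 = -0.3621

-0.3621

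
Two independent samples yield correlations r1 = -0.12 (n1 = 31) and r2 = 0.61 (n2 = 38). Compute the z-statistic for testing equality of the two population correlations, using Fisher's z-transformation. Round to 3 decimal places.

-3.272

z1 = atanh(-0.12) = -0.120581,  z2 = atanh(0.61) = 0.708921
SE = √(1/(n1−3) + 1/(n2−3)) = √(1/28 + 1/35) = √(0.0357143 + 0.0285714) = √0.0642857 = 0.253546
z = (z1 − z2)/SE = (-0.120581 − 0.708921) / 0.253546 = -0.829502 / 0.253546 = -3.272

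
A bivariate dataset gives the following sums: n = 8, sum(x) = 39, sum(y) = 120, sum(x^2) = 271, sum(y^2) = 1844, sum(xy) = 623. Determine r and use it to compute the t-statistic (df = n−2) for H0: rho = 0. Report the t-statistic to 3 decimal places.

2.024

Numerator: nΣxy − (Σx)(Σy) = 8·623 − (39)(120) = 304
Denominator: √[(nΣx²−(Σx)²)(nΣy²−(Σy)²)]
  nΣx²−(Σx)² = 8·271 − 1521 = 647;  nΣy²−(Σy)² = 8·1844 − 14400 = 352
  √(647·352) = √227744 = 477.2253
r = 304 / 477.2253 = 0.6370
t = r·√(n−2)/√(1−r²) = 0.6370·√6 / √(1−0.405769) = 1.560325 / 0.770864 = 2.024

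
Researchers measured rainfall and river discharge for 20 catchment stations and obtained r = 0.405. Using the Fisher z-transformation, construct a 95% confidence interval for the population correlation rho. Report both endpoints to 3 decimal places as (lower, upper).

Fisher z: z_r = atanh(r) = ½·ln((1+0.405)/(1−0.405)) = 0.429616
SE(z) = 1/√(n−3) = 1/√17 = 0.242536
95% ⇒ z* = 1.960; margin = 1.960·0.242536 = 0.475371
CI on z-scale: (-0.045755, 0.904987)
Back-transform: tanh(-0.045755) = -0.045723, tanh(0.904987) = 0.718717

(-0.046, 0.719)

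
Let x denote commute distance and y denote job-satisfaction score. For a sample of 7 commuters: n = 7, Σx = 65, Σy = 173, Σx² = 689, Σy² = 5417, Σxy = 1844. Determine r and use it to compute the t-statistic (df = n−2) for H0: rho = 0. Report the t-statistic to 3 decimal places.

2.621

S_xy = nΣxy − ΣxΣy = 7·1844 − 65·173 = 12908 − 11245 = 1663
S_xx = nΣx² − (Σx)² = 7·689 − 65² = 4823 − 4225 = 598
S_yy = nΣy² − (Σy)² = 7·5417 − 173² = 37919 − 29929 = 7990
r = S_xy / √(S_xx·S_yy) = 1663 / √(598·7990) = 1663 / √4778020 = 1663 / 2185.8682 = 0.7608
t = r·√(n−2)/√(1−r²) = 0.7608·√5 / √(1−0.578817) = 1.701201 / 0.648986 = 2.621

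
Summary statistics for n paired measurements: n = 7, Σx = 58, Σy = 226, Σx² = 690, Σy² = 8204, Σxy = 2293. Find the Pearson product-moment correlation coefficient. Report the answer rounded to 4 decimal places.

Numerator: nΣxy − (Σx)(Σy) = 7·2293 − (58)(226) = 2943
Denominator: √[(nΣx²−(Σx)²)(nΣy²−(Σy)²)]
  nΣx²−(Σx)² = 7·690 − 3364 = 1466;  nΣy²−(Σy)² = 7·8204 − 51076 = 6352
  √(1466·6352) = √9312032 = 3051.5622
r = 2943 / 3051.5622 = 0.9644

0.9644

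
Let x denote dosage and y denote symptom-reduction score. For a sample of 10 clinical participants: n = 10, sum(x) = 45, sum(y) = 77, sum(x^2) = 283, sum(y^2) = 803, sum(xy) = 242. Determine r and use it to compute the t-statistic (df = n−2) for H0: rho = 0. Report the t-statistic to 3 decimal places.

S_xy = nΣxy − ΣxΣy = 10·242 − 45·77 = 2420 − 3465 = -1045
S_xx = nΣx² − (Σx)² = 10·283 − 45² = 2830 − 2025 = 805
S_yy = nΣy² − (Σy)² = 10·803 − 77² = 8030 − 5929 = 2101
r = S_xy / √(S_xx·S_yy) = -1045 / √(805·2101) = -1045 / √1691305 = -1045 / 1300.5018 = -0.8035
t = r·√(n−2)/√(1−r²) = -0.8035·√8 / √(1−0.645612) = -2.272641 / 0.595305 = -3.818

-3.818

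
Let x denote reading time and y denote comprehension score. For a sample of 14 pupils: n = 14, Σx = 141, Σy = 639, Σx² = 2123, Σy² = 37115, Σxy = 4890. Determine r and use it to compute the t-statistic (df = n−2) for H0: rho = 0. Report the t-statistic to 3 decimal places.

S_xy = nΣxy − ΣxΣy = 14·4890 − 141·639 = 68460 − 90099 = -21639
S_xx = nΣx² − (Σx)² = 14·2123 − 141² = 29722 − 19881 = 9841
S_yy = nΣy² − (Σy)² = 14·37115 − 639² = 519610 − 408321 = 111289
r = S_xy / √(S_xx·S_yy) = -21639 / √(9841·111289) = -21639 / √1095195049 = -21639 / 33093.7313 = -0.6539
t = r·√(n−2)/√(1−r²) = -0.6539·√12 / √(1−0.427585) = -2.265176 / 0.756581 = -2.994

-2.994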